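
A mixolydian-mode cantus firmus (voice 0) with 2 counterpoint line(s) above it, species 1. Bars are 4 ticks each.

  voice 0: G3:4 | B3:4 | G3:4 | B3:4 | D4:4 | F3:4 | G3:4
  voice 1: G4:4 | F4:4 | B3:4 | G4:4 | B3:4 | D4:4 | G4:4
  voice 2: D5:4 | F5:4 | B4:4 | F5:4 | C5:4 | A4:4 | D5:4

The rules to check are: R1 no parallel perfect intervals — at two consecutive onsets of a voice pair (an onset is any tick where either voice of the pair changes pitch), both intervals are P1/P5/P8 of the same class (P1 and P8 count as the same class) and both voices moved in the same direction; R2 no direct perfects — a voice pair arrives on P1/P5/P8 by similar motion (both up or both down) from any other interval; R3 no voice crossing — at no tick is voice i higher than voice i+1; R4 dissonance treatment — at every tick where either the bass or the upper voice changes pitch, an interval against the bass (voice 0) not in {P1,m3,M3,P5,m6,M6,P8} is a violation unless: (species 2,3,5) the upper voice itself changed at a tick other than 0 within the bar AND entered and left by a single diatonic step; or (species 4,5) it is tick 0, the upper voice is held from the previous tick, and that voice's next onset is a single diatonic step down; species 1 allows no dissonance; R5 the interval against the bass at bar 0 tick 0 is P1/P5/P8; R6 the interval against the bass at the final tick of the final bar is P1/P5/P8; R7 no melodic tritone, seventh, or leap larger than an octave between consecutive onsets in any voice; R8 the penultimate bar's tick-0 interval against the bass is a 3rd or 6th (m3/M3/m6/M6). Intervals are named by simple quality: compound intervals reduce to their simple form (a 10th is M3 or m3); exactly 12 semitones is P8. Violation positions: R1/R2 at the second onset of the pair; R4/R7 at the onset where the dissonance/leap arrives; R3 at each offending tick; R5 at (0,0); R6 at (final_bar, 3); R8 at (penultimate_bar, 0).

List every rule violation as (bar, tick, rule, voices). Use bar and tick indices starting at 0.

bar 0: v0=G3 v1=G4 v2=D5 downbeat P5
bar 1: v0=B3 v1=F4 v2=F5 downbeat TT
bar 2: v0=G3 v1=B3 v2=B4 downbeat M3
bar 3: v0=B3 v1=G4 v2=F5 downbeat TT
bar 4: v0=D4 v1=B3 v2=C5 downbeat m7
bar 5: v0=F3 v1=D4 v2=A4 downbeat M3
bar 6: v0=G3 v1=G4 v2=D5 downbeat P5
  -> R4 @ bar 1 tick 0 v(0, 1): B3/F4 TT untreated
  -> R4 @ bar 1 tick 0 v(0, 2): B3/F5 TT untreated
  -> R1 @ bar 2 tick 0 v(1, 2): F4/F5 P8 -> B3/B4 P8 similar
  -> R7 @ bar 2 tick 0 v(1,): F4->B3 leap 6st
  -> R7 @ bar 2 tick 0 v(2,): F5->B4 leap 6st
  -> R4 @ bar 3 tick 0 v(0, 2): B3/F5 TT untreated
  -> R7 @ bar 3 tick 0 v(2,): B4->F5 leap 6st
  -> R3 @ bar 4 tick 0 v(0, 1): D4 above B3
  -> R4 @ bar 4 tick 0 v(0, 2): D4/C5 m7 untreated
  -> R3 @ bar 4 tick 1 v(0, 1): D4 above B3
  -> R3 @ bar 4 tick 2 v(0, 1): D4 above B3
  -> R3 @ bar 4 tick 3 v(0, 1): D4 above B3
  -> R1 @ bar 6 tick 0 v(1, 2): D4/A4 P5 -> G4/D5 P5 similar
  -> R2 @ bar 6 tick 0 v(0, 1): F3/D4 M6 -> G3/G4 P8 similar
  -> R2 @ bar 6 tick 0 v(0, 2): F3/A4 M3 -> G3/D5 P5 similar

(1, 0, R4, (0, 1))
(1, 0, R4, (0, 2))
(2, 0, R1, (1, 2))
(2, 0, R7, (1,))
(2, 0, R7, (2,))
(3, 0, R4, (0, 2))
(3, 0, R7, (2,))
(4, 0, R3, (0, 1))
(4, 0, R4, (0, 2))
(4, 1, R3, (0, 1))
(4, 2, R3, (0, 1))
(4, 3, R3, (0, 1))
(6, 0, R1, (1, 2))
(6, 0, R2, (0, 1))
(6, 0, R2, (0, 2))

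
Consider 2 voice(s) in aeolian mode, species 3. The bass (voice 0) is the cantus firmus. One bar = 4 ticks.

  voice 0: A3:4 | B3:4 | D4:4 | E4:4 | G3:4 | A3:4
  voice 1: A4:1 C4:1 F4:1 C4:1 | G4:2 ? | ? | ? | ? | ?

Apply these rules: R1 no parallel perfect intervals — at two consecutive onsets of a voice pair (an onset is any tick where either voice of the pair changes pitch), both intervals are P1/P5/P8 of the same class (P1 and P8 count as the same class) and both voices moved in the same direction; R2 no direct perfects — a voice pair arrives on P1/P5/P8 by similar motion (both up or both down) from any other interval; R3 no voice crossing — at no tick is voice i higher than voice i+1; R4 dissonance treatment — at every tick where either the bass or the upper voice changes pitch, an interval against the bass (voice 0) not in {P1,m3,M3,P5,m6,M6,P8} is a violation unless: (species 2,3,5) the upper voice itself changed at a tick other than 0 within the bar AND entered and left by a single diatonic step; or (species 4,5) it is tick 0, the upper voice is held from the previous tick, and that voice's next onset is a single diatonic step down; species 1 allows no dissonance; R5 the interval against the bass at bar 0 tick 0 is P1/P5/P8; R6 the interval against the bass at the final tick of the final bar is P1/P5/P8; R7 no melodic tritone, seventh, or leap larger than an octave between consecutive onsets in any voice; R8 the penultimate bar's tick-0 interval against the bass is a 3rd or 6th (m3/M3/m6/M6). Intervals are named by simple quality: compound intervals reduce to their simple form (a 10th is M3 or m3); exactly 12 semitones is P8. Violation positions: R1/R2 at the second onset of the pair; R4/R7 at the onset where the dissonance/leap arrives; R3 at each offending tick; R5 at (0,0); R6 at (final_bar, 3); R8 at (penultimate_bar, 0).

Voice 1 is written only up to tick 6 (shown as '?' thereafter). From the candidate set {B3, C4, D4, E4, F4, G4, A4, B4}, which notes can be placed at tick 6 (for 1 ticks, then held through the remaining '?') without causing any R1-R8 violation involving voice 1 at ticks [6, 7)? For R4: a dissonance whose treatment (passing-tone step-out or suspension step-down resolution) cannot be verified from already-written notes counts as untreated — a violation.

B3: legal
C4: violates R4
D4: legal
E4: violates R4
F4: violates R4
G4: legal
A4: violates R4
B4: legal

{B3, B4, D4, G4}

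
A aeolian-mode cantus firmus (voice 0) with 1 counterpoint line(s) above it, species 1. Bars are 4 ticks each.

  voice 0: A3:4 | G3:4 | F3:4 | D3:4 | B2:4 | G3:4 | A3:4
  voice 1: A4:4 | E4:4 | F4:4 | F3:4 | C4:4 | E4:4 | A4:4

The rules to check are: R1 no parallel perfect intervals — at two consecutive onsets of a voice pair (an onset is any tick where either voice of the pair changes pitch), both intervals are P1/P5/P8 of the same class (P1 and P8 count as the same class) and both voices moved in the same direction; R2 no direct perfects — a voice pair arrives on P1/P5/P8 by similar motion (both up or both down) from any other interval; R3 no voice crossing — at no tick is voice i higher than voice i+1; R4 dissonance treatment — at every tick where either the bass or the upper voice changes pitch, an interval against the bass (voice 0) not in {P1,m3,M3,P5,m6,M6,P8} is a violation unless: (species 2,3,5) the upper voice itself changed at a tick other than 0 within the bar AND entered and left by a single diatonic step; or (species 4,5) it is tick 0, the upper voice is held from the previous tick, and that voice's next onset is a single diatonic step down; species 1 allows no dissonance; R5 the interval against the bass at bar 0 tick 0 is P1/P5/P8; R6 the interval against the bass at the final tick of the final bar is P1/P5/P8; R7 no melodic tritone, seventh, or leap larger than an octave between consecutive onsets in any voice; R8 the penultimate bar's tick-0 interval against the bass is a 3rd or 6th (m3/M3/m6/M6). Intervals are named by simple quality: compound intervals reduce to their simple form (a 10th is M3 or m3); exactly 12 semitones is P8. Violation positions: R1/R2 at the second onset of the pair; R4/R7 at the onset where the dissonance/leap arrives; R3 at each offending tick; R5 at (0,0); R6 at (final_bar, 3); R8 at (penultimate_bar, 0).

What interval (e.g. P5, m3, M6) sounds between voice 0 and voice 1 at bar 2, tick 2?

voice 0=F3 voice 1=F4 -> P8

P8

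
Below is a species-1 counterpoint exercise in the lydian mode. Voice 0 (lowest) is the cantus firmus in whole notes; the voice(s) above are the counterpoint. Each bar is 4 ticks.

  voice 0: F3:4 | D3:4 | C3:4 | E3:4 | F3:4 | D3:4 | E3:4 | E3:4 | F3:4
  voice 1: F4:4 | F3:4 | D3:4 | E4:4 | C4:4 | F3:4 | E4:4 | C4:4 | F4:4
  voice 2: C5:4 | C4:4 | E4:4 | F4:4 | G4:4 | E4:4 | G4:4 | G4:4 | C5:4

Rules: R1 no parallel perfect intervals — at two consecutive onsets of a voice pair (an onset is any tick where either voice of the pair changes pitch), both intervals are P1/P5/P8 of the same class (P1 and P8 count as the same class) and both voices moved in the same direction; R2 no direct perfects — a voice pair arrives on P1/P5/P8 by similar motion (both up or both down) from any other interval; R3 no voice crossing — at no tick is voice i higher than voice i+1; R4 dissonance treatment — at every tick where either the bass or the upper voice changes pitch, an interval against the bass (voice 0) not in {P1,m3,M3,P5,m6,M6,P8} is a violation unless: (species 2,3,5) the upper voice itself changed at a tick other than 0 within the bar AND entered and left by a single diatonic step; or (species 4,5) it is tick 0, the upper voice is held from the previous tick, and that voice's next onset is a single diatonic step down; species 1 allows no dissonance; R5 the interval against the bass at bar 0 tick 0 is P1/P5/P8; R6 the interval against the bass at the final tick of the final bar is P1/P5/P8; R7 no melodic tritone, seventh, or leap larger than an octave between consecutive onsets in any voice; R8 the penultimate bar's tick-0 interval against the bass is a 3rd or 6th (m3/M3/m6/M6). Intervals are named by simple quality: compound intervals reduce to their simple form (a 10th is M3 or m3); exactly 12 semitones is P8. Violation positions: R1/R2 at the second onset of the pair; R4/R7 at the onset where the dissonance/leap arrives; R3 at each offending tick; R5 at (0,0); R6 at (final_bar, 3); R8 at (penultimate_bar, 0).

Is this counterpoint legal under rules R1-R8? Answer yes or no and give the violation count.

bar 0: v0=F3 v1=F4 v2=C5 (P5)
bar 1: v0=D3 v1=F3 v2=C4 (m7)
bar 2: v0=C3 v1=D3 v2=E4 (M3)
bar 3: v0=E3 v1=E4 v2=F4 (m2)
bar 4: v0=F3 v1=C4 v2=G4 (M2)
bar 5: v0=D3 v1=F3 v2=E4 (M2)
bar 6: v0=E3 v1=E4 v2=G4 (m3)
bar 7: v0=E3 v1=C4 v2=G4 (m3)
bar 8: v0=F3 v1=F4 v2=C5 (P5)
  R1 @ bar1.0: F4/C5 P5 -> F3/C4 P5 similar
  R4 @ bar1.0: D3/C4 m7 untreated
  R4 @ bar2.0: C3/D3 M2 untreated
  R2 @ bar3.0: C3/D3 M2 -> E3/E4 P8 similar
  R4 @ bar3.0: E3/F4 m2 untreated
  R7 @ bar3.0: D3->E4 leap 14st
  R4 @ bar4.0: F3/G4 M2 untreated
  R4 @ bar5.0: D3/E4 M2 untreated
  R2 @ bar6.0: D3/F3 m3 -> E3/E4 P8 similar
  R7 @ bar6.0: F3->E4 leap 11st
  R1 @ bar8.0: C4/G4 P5 -> F4/C5 P5 similar
  R2 @ bar8.0: E3/C4 m6 -> F3/F4 P8 similar
  R2 @ bar8.0: E3/G4 m3 -> F3/C5 P5 similar

No (13 violations)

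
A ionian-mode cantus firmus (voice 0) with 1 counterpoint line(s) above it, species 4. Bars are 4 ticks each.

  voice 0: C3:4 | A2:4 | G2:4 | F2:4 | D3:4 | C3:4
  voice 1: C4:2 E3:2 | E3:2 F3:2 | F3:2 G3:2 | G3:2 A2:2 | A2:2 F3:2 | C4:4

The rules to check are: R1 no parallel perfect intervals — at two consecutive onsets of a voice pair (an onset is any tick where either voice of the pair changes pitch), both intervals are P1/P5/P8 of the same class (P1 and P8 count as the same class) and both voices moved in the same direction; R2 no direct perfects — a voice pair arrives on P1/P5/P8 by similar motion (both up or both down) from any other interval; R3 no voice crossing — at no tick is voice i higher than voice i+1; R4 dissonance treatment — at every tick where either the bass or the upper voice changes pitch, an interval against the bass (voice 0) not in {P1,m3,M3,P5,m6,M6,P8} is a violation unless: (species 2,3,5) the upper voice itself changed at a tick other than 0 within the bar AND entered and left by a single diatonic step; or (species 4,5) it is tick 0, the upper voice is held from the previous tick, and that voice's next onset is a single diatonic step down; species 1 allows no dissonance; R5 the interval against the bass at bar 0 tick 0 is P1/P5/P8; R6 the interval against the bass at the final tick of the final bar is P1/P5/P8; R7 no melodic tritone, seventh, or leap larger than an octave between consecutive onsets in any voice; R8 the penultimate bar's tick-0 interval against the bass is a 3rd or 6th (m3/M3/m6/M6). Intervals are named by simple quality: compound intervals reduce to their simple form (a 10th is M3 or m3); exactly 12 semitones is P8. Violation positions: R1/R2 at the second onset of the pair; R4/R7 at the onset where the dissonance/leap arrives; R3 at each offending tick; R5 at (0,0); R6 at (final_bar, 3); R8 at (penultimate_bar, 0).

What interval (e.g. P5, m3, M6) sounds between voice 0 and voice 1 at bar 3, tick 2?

M3

voice 0=F2 voice 1=A2 -> M3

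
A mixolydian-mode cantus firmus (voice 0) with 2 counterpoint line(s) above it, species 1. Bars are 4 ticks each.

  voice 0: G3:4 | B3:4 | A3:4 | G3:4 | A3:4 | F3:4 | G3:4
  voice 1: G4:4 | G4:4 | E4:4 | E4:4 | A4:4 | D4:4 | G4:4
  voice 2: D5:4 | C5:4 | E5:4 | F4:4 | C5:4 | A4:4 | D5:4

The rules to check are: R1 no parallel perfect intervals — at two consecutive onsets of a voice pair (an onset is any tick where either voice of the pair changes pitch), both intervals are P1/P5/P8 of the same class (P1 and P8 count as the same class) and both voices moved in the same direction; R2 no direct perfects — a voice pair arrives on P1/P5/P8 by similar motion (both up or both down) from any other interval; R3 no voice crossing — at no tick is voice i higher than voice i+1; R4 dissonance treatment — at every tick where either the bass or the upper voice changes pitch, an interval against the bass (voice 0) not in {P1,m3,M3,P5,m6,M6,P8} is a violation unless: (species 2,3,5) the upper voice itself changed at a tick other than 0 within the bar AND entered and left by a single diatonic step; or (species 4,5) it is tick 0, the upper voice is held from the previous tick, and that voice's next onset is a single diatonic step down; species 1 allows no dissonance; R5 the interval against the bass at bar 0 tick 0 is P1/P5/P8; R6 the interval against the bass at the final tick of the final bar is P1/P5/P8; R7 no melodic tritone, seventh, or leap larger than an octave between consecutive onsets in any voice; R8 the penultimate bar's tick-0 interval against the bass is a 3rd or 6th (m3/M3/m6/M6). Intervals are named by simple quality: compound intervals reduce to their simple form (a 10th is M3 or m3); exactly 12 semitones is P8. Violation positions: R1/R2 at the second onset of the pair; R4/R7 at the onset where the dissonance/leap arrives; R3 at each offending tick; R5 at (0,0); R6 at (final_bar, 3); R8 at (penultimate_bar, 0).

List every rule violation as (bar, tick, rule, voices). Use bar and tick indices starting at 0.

(1, 0, R4, (0, 2))
(2, 0, R2, (0, 1))
(3, 0, R4, (0, 2))
(3, 0, R7, (2,))
(4, 0, R2, (0, 1))
(5, 0, R2, (1, 2))
(6, 0, R1, (1, 2))
(6, 0, R2, (0, 1))
(6, 0, R2, (0, 2))

bar 0: v0=G3 v1=G4 v2=D5 downbeat P5
bar 1: v0=B3 v1=G4 v2=C5 downbeat m2
bar 2: v0=A3 v1=E4 v2=E5 downbeat P5
bar 3: v0=G3 v1=E4 v2=F4 downbeat m7
bar 4: v0=A3 v1=A4 v2=C5 downbeat m3
bar 5: v0=F3 v1=D4 v2=A4 downbeat M3
bar 6: v0=G3 v1=G4 v2=D5 downbeat P5
  -> R4 @ bar 1 tick 0 v(0, 2): B3/C5 m2 untreated
  -> R2 @ bar 2 tick 0 v(0, 1): B3/G4 m6 -> A3/E4 P5 similar
  -> R4 @ bar 3 tick 0 v(0, 2): G3/F4 m7 untreated
  -> R7 @ bar 3 tick 0 v(2,): E5->F4 leap 11st
  -> R2 @ bar 4 tick 0 v(0, 1): G3/E4 M6 -> A3/A4 P8 similar
  -> R2 @ bar 5 tick 0 v(1, 2): A4/C5 m3 -> D4/A4 P5 similar
  -> R1 @ bar 6 tick 0 v(1, 2): D4/A4 P5 -> G4/D5 P5 similar
  -> R2 @ bar 6 tick 0 v(0, 1): F3/D4 M6 -> G3/G4 P8 similar
  -> R2 @ bar 6 tick 0 v(0, 2): F3/A4 M3 -> G3/D5 P5 similar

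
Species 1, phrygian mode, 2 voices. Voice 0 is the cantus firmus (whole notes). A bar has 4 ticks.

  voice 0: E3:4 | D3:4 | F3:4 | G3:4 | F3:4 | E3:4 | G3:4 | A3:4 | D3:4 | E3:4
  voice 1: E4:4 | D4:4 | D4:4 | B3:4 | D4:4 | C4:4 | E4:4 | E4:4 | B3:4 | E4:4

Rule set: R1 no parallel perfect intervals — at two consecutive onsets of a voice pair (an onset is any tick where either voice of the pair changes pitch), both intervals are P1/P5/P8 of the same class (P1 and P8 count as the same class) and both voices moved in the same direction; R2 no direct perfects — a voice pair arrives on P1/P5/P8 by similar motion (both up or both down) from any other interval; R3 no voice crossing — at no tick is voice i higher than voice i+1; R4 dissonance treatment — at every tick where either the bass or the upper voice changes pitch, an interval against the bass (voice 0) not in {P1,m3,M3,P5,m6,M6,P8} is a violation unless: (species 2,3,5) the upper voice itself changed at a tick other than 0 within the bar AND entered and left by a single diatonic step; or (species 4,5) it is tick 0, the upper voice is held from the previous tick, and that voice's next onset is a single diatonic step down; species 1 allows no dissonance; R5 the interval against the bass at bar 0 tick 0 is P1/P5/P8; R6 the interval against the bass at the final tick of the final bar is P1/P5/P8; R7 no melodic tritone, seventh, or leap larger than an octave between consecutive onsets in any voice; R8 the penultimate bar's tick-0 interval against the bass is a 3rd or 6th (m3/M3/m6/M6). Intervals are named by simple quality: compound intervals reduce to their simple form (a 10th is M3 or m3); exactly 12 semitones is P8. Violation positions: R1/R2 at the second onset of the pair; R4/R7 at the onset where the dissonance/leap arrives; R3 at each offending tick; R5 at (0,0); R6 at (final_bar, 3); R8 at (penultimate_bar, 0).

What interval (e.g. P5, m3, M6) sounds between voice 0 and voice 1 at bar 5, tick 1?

m6

voice 0=E3 voice 1=C4 -> m6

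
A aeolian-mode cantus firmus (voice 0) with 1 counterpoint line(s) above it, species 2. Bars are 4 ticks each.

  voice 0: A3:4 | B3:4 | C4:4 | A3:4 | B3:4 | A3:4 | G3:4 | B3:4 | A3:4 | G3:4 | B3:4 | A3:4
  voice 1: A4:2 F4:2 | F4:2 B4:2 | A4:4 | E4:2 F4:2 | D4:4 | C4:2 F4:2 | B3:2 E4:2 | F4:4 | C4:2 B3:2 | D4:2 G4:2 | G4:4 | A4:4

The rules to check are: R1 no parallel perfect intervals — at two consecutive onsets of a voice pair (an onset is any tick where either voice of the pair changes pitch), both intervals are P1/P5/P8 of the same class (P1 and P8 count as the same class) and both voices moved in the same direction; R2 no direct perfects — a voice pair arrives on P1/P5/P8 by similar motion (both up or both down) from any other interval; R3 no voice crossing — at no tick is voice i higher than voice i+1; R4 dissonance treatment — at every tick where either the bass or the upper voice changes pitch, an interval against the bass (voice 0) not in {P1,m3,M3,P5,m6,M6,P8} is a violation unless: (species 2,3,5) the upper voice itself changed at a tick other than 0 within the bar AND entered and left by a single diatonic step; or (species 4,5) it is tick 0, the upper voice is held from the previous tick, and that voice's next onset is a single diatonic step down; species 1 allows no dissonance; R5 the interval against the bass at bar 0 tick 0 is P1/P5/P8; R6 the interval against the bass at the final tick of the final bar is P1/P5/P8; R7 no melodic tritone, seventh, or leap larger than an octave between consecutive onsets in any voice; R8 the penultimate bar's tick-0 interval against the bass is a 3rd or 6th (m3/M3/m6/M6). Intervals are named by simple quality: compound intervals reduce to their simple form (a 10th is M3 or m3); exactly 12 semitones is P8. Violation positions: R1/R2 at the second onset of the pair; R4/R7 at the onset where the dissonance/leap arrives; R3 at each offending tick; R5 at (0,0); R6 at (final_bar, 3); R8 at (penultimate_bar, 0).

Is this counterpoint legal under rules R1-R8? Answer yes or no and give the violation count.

bar 0: v0=A3 v1=A4 (P8)
bar 1: v0=B3 v1=F4 (TT)
bar 2: v0=C4 v1=A4 (M6)
bar 3: v0=A3 v1=E4 (P5)
bar 4: v0=B3 v1=D4 (m3)
bar 5: v0=A3 v1=C4 (m3)
bar 6: v0=G3 v1=B3 (M3)
bar 7: v0=B3 v1=F4 (TT)
bar 8: v0=A3 v1=C4 (m3)
bar 9: v0=G3 v1=D4 (P5)
bar 10: v0=B3 v1=G4 (m6)
bar 11: v0=A3 v1=A4 (P8)
  R4 @ bar1.0: B3/F4 TT untreated
  R7 @ bar1.2: F4->B4 leap 6st
  R2 @ bar3.0: C4/A4 M6 -> A3/E4 P5 similar
  R7 @ bar6.0: F4->B3 leap 6st
  R4 @ bar7.0: B3/F4 TT untreated
  R4 @ bar8.2: A3/B3 M2 untreated

No (6 violations)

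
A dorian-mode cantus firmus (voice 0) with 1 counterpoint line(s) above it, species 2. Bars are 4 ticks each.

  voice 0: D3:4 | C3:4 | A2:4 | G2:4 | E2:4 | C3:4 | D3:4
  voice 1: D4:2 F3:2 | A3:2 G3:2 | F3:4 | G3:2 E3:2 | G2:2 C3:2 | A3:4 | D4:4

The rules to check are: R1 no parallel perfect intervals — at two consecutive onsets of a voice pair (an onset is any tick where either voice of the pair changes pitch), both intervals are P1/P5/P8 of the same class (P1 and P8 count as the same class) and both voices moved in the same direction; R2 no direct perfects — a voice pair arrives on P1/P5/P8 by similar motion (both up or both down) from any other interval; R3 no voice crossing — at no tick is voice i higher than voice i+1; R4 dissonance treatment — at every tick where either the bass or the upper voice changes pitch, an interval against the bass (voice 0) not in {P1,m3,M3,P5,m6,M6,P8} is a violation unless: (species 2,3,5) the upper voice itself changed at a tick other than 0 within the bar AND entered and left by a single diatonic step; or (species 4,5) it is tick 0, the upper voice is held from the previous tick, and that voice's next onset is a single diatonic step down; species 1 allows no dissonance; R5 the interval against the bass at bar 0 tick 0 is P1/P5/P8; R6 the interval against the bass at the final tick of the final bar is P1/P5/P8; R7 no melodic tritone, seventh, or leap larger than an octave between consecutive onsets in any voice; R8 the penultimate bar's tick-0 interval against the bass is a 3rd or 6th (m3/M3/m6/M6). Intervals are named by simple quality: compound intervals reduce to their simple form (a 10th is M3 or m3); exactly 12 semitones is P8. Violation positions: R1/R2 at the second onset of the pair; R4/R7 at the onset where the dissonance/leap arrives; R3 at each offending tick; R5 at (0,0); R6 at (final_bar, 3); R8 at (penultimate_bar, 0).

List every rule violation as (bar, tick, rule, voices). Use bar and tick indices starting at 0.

bar 0: v0=D3 v1=D4 downbeat P8
bar 1: v0=C3 v1=A3 downbeat M6
bar 2: v0=A2 v1=F3 downbeat m6
bar 3: v0=G2 v1=G3 downbeat P8
bar 4: v0=E2 v1=G2 downbeat m3
bar 5: v0=C3 v1=A3 downbeat M6
bar 6: v0=D3 v1=D4 downbeat P8
  -> R2 @ bar 6 tick 0 v(0, 1): C3/A3 M6 -> D3/D4 P8 similar

(6, 0, R2, (0, 1))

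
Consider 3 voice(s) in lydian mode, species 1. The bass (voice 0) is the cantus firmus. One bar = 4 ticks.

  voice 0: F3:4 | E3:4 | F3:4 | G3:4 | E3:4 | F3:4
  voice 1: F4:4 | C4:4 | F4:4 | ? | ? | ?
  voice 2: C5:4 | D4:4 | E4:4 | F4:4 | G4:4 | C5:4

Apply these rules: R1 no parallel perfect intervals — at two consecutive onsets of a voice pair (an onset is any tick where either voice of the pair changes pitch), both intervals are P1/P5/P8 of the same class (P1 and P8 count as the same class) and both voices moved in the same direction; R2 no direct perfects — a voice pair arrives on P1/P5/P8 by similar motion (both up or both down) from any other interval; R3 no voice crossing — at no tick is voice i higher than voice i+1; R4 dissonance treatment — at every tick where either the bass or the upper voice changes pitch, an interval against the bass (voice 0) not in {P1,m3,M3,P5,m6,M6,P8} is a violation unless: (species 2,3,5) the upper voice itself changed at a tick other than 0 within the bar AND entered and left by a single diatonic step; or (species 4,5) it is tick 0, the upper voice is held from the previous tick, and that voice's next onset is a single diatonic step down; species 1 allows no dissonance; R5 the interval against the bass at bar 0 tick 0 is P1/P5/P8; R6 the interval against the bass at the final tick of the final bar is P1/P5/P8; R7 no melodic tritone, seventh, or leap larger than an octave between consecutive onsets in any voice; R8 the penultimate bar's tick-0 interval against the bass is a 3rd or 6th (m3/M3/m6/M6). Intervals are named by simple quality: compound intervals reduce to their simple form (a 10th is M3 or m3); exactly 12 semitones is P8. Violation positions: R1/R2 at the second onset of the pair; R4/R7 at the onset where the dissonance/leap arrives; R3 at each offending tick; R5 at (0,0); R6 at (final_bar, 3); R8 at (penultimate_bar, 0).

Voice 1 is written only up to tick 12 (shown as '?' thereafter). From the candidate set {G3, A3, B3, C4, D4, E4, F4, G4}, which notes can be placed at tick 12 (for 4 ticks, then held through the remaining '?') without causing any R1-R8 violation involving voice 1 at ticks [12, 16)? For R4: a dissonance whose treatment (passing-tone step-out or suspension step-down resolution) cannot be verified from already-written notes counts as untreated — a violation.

{D4, E4}

G3: violates R7
A3: violates R4
B3: violates R7
C4: violates R4
D4: legal
E4: legal
F4: violates R4
G4: violates R1,R3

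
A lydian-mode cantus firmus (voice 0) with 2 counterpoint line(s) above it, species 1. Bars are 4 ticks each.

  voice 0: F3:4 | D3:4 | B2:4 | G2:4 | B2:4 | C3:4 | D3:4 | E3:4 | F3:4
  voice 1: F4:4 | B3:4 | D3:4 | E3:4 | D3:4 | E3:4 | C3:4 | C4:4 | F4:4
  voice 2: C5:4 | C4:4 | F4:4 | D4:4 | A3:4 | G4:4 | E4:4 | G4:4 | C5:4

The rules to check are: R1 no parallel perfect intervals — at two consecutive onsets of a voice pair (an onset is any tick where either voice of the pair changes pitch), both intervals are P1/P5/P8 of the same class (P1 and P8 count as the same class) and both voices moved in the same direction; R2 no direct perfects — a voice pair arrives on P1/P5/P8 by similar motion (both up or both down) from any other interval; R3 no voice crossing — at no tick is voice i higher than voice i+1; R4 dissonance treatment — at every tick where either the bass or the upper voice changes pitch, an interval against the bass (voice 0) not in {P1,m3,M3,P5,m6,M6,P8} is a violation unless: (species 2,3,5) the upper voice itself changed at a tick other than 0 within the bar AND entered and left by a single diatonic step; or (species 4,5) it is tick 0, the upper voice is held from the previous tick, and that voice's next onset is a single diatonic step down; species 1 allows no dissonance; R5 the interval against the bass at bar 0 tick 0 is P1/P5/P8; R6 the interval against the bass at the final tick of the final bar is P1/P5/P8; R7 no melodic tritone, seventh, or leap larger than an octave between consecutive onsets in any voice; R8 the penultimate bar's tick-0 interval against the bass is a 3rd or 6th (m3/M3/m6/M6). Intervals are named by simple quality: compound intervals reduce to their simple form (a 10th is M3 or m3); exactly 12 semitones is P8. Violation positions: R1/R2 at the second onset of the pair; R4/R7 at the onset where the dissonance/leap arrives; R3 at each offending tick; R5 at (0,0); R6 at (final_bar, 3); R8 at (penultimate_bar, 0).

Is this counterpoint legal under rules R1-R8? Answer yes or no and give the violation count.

bar 0: v0=F3 v1=F4 v2=C5 (P5)
bar 1: v0=D3 v1=B3 v2=C4 (m7)
bar 2: v0=B2 v1=D3 v2=F4 (TT)
bar 3: v0=G2 v1=E3 v2=D4 (P5)
bar 4: v0=B2 v1=D3 v2=A3 (m7)
bar 5: v0=C3 v1=E3 v2=G4 (P5)
bar 6: v0=D3 v1=C3 v2=E4 (M2)
bar 7: v0=E3 v1=C4 v2=G4 (m3)
bar 8: v0=F3 v1=F4 v2=C5 (P5)
  R4 @ bar1.0: D3/C4 m7 untreated
  R7 @ bar1.0: F4->B3 leap 6st
  R4 @ bar2.0: B2/F4 TT untreated
  R2 @ bar3.0: B2/F4 TT -> G2/D4 P5 similar
  R2 @ bar4.0: E3/D4 m7 -> D3/A3 P5 similar
  R4 @ bar4.0: B2/A3 m7 untreated
  R2 @ bar5.0: B2/A3 m7 -> C3/G4 P5 similar
  R7 @ bar5.0: A3->G4 leap 10st
  R3 @ bar6.0: D3 above C3
  R4 @ bar6.0: D3/C3 M2 untreated
  R4 @ bar6.0: D3/E4 M2 untreated
  R3 @ bar6.1: D3 above C3
  R3 @ bar6.2: D3 above C3
  R3 @ bar6.3: D3 above C3
  R2 @ bar7.0: C3/E4 M3 -> C4/G4 P5 similar
  R1 @ bar8.0: C4/G4 P5 -> F4/C5 P5 similar
  R2 @ bar8.0: E3/C4 m6 -> F3/F4 P8 similar
  R2 @ bar8.0: E3/G4 m3 -> F3/C5 P5 similar

No (18 violations)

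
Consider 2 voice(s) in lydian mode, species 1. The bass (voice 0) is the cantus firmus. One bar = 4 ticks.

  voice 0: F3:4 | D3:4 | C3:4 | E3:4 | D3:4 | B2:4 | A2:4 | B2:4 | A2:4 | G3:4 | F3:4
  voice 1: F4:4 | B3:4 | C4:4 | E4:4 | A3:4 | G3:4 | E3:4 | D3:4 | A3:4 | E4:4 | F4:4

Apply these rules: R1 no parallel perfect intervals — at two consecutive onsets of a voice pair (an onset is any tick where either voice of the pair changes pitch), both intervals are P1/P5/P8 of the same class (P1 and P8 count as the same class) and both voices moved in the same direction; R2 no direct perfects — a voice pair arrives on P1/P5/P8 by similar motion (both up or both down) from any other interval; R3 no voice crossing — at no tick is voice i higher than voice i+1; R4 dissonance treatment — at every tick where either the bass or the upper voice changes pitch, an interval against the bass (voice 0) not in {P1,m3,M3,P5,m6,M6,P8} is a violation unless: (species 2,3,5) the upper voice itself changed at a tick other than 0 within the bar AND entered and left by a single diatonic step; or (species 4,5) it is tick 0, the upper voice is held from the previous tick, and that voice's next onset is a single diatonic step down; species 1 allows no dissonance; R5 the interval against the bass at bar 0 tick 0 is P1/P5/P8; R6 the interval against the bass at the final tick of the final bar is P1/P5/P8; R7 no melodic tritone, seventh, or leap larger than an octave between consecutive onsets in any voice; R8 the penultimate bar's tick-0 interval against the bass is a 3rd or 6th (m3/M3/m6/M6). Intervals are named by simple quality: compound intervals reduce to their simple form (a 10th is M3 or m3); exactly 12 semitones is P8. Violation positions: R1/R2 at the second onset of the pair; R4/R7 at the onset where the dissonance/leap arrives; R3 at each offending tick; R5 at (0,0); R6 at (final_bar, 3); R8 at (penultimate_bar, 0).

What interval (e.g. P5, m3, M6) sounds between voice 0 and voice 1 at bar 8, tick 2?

P8

voice 0=A2 voice 1=A3 -> P8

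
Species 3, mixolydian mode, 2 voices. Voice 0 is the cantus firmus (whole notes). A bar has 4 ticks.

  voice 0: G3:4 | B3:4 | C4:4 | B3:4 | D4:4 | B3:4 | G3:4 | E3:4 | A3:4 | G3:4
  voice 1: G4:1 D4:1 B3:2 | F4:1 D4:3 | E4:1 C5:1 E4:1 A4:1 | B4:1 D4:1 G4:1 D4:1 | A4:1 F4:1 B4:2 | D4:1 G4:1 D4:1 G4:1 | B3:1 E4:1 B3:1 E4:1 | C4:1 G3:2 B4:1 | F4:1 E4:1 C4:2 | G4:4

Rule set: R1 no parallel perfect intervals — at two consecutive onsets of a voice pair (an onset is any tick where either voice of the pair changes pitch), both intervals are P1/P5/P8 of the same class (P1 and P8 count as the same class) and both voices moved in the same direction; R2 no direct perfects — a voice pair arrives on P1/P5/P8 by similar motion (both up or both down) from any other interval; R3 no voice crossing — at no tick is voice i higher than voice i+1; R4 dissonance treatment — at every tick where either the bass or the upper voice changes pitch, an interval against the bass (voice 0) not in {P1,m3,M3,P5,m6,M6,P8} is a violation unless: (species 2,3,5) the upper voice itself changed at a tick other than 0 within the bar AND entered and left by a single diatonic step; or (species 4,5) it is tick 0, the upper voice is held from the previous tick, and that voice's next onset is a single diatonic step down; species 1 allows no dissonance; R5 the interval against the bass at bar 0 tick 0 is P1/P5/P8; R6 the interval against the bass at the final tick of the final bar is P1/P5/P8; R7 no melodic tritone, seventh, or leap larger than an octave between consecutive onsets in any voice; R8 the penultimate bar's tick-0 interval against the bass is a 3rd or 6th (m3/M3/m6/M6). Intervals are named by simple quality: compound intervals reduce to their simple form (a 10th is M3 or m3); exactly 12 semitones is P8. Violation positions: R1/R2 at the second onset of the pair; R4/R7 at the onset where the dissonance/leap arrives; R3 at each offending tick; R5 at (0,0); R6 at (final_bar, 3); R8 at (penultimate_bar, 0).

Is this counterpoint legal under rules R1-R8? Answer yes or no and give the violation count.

No (6 violations)

bar 0: v0=G3 v1=G4 (P8)
bar 1: v0=B3 v1=F4 (TT)
bar 2: v0=C4 v1=E4 (M3)
bar 3: v0=B3 v1=B4 (P8)
bar 4: v0=D4 v1=A4 (P5)
bar 5: v0=B3 v1=D4 (m3)
bar 6: v0=G3 v1=B3 (M3)
bar 7: v0=E3 v1=C4 (m6)
bar 8: v0=A3 v1=F4 (m6)
bar 9: v0=G3 v1=G4 (P8)
  R4 @ bar1.0: B3/F4 TT untreated
  R7 @ bar1.0: B3->F4 leap 6st
  R2 @ bar4.0: B3/D4 m3 -> D4/A4 P5 similar
  R7 @ bar4.2: F4->B4 leap 6st
  R7 @ bar7.3: G3->B4 leap 16st
  R7 @ bar8.0: B4->F4 leap 6st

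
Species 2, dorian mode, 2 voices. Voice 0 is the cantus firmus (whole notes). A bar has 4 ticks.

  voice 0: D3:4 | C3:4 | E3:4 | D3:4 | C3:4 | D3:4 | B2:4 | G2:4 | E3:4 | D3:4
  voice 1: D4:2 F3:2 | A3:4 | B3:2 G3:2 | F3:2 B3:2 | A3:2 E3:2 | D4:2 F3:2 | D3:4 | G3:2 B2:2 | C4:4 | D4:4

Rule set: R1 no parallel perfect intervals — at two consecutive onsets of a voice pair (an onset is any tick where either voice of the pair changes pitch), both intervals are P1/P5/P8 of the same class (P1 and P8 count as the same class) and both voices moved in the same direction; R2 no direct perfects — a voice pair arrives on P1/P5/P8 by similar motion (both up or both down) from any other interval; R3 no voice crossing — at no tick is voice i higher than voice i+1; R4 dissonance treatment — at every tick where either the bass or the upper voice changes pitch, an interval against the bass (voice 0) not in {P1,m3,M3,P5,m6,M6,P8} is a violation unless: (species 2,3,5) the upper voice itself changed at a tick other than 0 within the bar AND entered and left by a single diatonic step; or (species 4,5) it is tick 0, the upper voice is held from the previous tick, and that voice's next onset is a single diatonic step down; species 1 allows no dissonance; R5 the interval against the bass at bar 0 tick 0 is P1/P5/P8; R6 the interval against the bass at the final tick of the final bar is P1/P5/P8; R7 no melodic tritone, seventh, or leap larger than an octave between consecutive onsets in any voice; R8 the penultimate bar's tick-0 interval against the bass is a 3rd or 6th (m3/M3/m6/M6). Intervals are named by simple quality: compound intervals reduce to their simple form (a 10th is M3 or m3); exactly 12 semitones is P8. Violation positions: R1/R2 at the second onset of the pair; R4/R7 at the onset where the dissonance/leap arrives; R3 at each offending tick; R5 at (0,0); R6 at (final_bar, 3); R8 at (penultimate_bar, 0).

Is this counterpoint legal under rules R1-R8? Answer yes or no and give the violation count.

bar 0: v0=D3 v1=D4 (P8)
bar 1: v0=C3 v1=A3 (M6)
bar 2: v0=E3 v1=B3 (P5)
bar 3: v0=D3 v1=F3 (m3)
bar 4: v0=C3 v1=A3 (M6)
bar 5: v0=D3 v1=D4 (P8)
bar 6: v0=B2 v1=D3 (m3)
bar 7: v0=G2 v1=G3 (P8)
bar 8: v0=E3 v1=C4 (m6)
bar 9: v0=D3 v1=D4 (P8)
  R2 @ bar2.0: C3/A3 M6 -> E3/B3 P5 similar
  R7 @ bar3.2: F3->B3 leap 6st
  R2 @ bar5.0: C3/E3 M3 -> D3/D4 P8 similar
  R7 @ bar5.0: E3->D4 leap 10st
  R7 @ bar8.0: B2->C4 leap 13st

No (5 violations)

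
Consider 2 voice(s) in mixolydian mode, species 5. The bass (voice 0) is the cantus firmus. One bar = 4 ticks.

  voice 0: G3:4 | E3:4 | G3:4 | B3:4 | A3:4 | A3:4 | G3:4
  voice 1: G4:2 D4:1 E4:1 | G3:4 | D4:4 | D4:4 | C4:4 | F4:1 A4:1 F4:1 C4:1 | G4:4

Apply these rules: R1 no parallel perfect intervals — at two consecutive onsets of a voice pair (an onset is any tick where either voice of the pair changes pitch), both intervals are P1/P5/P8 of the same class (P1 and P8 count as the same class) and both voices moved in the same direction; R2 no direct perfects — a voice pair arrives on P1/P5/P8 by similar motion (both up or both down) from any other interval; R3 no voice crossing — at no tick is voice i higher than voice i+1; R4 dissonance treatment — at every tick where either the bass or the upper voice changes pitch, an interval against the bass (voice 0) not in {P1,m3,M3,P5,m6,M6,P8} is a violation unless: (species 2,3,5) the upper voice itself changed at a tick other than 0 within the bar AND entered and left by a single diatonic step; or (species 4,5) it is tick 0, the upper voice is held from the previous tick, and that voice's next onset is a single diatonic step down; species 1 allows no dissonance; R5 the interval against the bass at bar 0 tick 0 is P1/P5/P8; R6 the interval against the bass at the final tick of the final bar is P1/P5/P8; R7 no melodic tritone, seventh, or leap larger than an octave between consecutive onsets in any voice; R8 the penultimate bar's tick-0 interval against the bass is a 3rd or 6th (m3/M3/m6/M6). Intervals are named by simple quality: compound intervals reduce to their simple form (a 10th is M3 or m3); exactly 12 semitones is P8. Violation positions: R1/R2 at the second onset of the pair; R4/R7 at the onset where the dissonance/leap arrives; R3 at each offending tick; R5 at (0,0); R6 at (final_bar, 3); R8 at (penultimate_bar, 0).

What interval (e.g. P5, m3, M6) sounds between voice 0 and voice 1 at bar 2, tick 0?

voice 0=G3 voice 1=D4 -> P5

P5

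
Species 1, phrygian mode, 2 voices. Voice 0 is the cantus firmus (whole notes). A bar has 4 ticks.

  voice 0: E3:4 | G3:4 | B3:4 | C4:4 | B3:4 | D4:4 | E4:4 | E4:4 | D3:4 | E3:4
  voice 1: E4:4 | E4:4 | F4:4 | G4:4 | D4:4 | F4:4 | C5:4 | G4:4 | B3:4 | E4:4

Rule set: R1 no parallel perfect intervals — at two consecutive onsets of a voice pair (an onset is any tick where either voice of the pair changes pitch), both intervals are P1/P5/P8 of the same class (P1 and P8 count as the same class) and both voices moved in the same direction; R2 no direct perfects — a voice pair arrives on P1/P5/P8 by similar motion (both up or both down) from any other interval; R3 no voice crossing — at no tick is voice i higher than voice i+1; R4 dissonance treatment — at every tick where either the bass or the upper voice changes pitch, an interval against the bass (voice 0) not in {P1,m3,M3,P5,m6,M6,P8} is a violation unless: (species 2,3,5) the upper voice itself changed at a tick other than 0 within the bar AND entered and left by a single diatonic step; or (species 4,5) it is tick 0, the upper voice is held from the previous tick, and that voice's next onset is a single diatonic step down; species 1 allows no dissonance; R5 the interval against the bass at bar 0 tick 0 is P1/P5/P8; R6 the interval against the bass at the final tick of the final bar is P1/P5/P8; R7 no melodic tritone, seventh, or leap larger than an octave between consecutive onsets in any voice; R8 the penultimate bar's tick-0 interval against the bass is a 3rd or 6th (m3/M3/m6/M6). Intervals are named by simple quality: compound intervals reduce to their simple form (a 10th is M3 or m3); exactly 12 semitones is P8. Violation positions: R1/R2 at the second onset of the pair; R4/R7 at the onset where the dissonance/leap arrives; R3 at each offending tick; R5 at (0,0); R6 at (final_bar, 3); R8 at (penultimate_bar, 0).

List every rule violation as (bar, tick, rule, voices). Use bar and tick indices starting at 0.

bar 0: v0=E3 v1=E4 downbeat P8
bar 1: v0=G3 v1=E4 downbeat M6
bar 2: v0=B3 v1=F4 downbeat TT
bar 3: v0=C4 v1=G4 downbeat P5
bar 4: v0=B3 v1=D4 downbeat m3
bar 5: v0=D4 v1=F4 downbeat m3
bar 6: v0=E4 v1=C5 downbeat m6
bar 7: v0=E4 v1=G4 downbeat m3
bar 8: v0=D3 v1=B3 downbeat M6
bar 9: v0=E3 v1=E4 downbeat P8
  -> R4 @ bar 2 tick 0 v(0, 1): B3/F4 TT untreated
  -> R2 @ bar 3 tick 0 v(0, 1): B3/F4 TT -> C4/G4 P5 similar
  -> R7 @ bar 8 tick 0 v(0,): E4->D3 leap 14st
  -> R2 @ bar 9 tick 0 v(0, 1): D3/B3 M6 -> E3/E4 P8 similar

(2, 0, R4, (0, 1))
(3, 0, R2, (0, 1))
(8, 0, R7, (0,))
(9, 0, R2, (0, 1))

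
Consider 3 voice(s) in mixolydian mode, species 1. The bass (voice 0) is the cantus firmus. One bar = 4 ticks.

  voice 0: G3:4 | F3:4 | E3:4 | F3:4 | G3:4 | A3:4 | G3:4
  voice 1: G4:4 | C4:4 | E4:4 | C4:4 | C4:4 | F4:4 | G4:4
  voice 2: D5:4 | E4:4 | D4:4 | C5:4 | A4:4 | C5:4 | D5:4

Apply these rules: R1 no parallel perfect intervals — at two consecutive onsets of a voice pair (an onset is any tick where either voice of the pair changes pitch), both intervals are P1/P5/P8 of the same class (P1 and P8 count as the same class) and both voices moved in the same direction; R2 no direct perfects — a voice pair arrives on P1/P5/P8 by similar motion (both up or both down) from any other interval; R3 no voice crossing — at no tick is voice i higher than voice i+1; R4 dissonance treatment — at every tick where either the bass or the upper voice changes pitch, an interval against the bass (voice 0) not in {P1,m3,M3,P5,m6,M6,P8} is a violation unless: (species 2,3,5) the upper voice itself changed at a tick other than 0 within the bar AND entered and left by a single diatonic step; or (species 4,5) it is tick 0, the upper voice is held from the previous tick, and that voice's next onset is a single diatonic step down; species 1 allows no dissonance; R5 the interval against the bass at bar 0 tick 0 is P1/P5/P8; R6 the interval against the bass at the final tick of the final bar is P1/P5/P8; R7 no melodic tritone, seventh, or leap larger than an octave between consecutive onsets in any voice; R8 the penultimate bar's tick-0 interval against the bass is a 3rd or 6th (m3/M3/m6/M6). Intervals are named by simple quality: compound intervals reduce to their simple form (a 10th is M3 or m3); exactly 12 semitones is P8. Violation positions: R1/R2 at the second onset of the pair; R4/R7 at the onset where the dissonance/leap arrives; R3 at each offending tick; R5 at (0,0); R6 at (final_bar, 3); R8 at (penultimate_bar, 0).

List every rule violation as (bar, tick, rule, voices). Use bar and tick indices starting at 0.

bar 0: v0=G3 v1=G4 v2=D5 downbeat P5
bar 1: v0=F3 v1=C4 v2=E4 downbeat M7
bar 2: v0=E3 v1=E4 v2=D4 downbeat m7
bar 3: v0=F3 v1=C4 v2=C5 downbeat P5
bar 4: v0=G3 v1=C4 v2=A4 downbeat M2
bar 5: v0=A3 v1=F4 v2=C5 downbeat m3
bar 6: v0=G3 v1=G4 v2=D5 downbeat P5
  -> R2 @ bar 1 tick 0 v(0, 1): G3/G4 P8 -> F3/C4 P5 similar
  -> R4 @ bar 1 tick 0 v(0, 2): F3/E4 M7 untreated
  -> R7 @ bar 1 tick 0 v(2,): D5->E4 leap 10st
  -> R3 @ bar 2 tick 0 v(1, 2): E4 above D4
  -> R4 @ bar 2 tick 0 v(0, 2): E3/D4 m7 untreated
  -> R3 @ bar 2 tick 1 v(1, 2): E4 above D4
  -> R3 @ bar 2 tick 2 v(1, 2): E4 above D4
  -> R3 @ bar 2 tick 3 v(1, 2): E4 above D4
  -> R2 @ bar 3 tick 0 v(0, 2): E3/D4 m7 -> F3/C5 P5 similar
  -> R7 @ bar 3 tick 0 v(2,): D4->C5 leap 10st
  -> R4 @ bar 4 tick 0 v(0, 1): G3/C4 P4 untreated
  -> R4 @ bar 4 tick 0 v(0, 2): G3/A4 M2 untreated
  -> R2 @ bar 5 tick 0 v(1, 2): C4/A4 M6 -> F4/C5 P5 similar
  -> R1 @ bar 6 tick 0 v(1, 2): F4/C5 P5 -> G4/D5 P5 similar

(1, 0, R2, (0, 1))
(1, 0, R4, (0, 2))
(1, 0, R7, (2,))
(2, 0, R3, (1, 2))
(2, 0, R4, (0, 2))
(2, 1, R3, (1, 2))
(2, 2, R3, (1, 2))
(2, 3, R3, (1, 2))
(3, 0, R2, (0, 2))
(3, 0, R7, (2,))
(4, 0, R4, (0, 1))
(4, 0, R4, (0, 2))
(5, 0, R2, (1, 2))
(6, 0, R1, (1, 2))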